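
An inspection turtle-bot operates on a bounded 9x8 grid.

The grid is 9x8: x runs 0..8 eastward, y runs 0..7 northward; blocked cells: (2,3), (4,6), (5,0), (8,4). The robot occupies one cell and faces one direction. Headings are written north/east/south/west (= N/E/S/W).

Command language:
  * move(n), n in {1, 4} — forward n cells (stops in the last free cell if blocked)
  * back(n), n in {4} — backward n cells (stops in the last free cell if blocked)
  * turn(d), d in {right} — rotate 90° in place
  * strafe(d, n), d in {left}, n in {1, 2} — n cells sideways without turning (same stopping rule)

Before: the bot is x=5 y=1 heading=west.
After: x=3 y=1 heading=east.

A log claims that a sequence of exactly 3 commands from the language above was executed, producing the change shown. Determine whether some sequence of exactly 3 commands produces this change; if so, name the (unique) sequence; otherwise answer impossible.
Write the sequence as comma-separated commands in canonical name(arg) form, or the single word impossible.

key: cell and facing (now E) both changed — the 3 commands mix motion and turning
start: x=5 y=1 heading=west
step 1 (turn(right)): x=5 y=1 heading=north
step 2 (strafe(left, 2)): x=3 y=1 heading=north
step 3 (turn(right)): x=3 y=1 heading=east
no other 3-command option fits: unique.

turn(right), strafe(left, 2), turn(right)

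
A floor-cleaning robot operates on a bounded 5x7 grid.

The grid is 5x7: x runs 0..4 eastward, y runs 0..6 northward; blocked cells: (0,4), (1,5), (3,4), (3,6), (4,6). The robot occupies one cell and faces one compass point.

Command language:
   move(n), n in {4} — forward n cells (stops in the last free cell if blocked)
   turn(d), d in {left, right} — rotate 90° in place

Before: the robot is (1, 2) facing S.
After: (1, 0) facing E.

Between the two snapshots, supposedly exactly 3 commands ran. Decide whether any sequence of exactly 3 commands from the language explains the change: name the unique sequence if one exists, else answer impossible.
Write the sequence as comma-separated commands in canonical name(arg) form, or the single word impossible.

key: the first move(4) runs into the grid edge before its full distance
begin: (1, 2) facing S
step 1 (move(4)): (1, 0) facing S
step 2 (move(4)): (1, 0) facing S
step 3 (turn(left)): (1, 0) facing E
no other 3-command option fits: unique.

move(4), move(4), turn(left)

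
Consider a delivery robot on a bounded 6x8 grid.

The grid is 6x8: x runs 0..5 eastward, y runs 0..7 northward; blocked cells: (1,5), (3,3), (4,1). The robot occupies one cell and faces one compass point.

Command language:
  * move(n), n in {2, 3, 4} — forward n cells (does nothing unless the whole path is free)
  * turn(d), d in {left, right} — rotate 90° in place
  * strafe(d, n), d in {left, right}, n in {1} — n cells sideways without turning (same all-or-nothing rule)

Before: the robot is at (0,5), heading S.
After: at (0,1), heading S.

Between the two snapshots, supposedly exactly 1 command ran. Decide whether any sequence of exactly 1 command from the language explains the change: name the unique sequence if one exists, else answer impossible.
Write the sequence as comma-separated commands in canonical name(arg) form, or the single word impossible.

move(4)

key: heading stays S — the single command does not turn
from: at (0,5), heading S
step 1 (move(4)): at (0,1), heading S
all 7 alternatives checked — unique.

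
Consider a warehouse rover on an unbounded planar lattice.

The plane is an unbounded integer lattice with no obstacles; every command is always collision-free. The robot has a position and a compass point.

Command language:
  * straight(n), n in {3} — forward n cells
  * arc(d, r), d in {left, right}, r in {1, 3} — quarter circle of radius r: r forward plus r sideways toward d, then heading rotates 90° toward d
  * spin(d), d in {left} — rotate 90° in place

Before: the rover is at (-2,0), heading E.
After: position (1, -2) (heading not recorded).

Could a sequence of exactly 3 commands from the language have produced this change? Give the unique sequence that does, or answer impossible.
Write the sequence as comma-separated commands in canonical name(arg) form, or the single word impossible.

straight(3), arc(right, 1), arc(right, 1)

key: running arc(right, 1) before straight(3) would end elsewhere — order is forced
start: at (-2,0), heading E
t=1 straight(3) ⇒ at (1,0), heading E
t=2 arc(right, 1) ⇒ at (2,-1), heading S
t=3 arc(right, 1) ⇒ at (1,-2), heading W
no rival 3-sequence matches.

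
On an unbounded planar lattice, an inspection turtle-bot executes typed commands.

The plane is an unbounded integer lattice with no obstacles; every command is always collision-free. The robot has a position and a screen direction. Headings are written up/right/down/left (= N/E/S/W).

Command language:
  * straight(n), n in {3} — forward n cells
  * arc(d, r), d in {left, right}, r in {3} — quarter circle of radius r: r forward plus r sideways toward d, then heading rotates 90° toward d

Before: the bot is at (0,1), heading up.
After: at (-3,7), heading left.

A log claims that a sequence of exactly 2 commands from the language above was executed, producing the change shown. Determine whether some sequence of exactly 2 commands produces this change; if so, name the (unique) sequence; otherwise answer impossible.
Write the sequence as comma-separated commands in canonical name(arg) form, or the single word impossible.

straight(3), arc(left, 3)

key: running arc(left, 3) before straight(3) would end elsewhere — order is forced
t0: at (0,1), heading up
[1] after straight(3): at (0,4), heading up
[2] after arc(left, 3): at (-3,7), heading left
no other 2-command option fits: unique.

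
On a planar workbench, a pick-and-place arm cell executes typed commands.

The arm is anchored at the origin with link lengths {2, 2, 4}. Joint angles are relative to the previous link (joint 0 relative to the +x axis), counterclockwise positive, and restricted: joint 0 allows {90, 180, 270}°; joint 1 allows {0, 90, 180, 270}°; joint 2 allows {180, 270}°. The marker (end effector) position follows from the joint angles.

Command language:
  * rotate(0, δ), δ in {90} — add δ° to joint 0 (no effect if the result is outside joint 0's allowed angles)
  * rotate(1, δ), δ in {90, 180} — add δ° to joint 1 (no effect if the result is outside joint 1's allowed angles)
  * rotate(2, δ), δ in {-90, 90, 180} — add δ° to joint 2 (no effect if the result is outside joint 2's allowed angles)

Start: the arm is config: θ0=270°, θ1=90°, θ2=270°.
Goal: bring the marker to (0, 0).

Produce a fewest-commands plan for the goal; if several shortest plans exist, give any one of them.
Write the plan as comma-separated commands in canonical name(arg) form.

start: config: θ0=270°, θ1=90°, θ2=270°
1. rotate(2, -90) → config: θ0=270°, θ1=90°, θ2=180°
2. rotate(1, 180) → config: θ0=270°, θ1=270°, θ2=180°
3. rotate(1, 90) → config: θ0=270°, θ1=0°, θ2=180°
nothing shorter than 3 reaches the goal.

rotate(2, -90), rotate(1, 180), rotate(1, 90)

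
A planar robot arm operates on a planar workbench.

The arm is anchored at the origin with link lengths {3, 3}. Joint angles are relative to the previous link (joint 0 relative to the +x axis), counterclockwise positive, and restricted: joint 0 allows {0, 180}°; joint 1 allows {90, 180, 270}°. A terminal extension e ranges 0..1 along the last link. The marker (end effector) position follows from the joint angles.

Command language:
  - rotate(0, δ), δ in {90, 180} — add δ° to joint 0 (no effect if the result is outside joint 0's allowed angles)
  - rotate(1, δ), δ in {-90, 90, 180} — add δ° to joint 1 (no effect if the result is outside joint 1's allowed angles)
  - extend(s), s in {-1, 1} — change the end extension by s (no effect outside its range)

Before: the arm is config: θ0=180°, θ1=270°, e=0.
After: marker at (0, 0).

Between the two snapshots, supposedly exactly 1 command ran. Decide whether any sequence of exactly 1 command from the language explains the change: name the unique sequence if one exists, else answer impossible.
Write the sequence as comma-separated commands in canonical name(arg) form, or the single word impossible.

rotate(1, -90)

initial: config: θ0=180°, θ1=270°, e=0
[1] after rotate(1, -90): config: θ0=180°, θ1=180°, e=0
no rival 1-sequence matches.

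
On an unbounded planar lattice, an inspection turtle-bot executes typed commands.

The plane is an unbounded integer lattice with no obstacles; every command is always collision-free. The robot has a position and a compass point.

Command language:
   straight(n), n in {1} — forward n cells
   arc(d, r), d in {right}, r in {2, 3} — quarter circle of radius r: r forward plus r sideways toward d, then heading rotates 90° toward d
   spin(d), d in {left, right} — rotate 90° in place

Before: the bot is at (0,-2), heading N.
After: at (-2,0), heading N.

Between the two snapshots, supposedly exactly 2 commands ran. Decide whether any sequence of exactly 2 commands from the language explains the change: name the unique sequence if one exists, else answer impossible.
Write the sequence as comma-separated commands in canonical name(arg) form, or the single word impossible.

key: order matters: swapping spin(left) and arc(right, 2) lands elsewhere
initial: at (0,-2), heading N
1. spin(left) → at (0,-2), heading W
2. arc(right, 2) → at (-2,0), heading N
uniquely the one of 25 2-step routes that fits.

spin(left), arc(right, 2)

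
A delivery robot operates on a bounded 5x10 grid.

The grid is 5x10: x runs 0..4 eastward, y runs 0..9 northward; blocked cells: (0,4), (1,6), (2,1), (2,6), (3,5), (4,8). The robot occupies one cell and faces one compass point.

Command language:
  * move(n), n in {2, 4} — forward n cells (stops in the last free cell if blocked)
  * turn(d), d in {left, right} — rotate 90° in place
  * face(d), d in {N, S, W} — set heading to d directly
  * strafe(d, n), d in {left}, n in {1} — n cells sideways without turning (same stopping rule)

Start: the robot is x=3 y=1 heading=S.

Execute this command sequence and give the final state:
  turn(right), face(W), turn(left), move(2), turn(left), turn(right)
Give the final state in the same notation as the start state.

x=3 y=0 heading=S

start: x=3 y=1 heading=S
[1] after turn(right): x=3 y=1 heading=W
[2] after face(W): x=3 y=1 heading=W
[3] after turn(left): x=3 y=1 heading=S
[4] after move(2): x=3 y=0 heading=S
[5] after turn(left): x=3 y=0 heading=E
[6] after turn(right): x=3 y=0 heading=S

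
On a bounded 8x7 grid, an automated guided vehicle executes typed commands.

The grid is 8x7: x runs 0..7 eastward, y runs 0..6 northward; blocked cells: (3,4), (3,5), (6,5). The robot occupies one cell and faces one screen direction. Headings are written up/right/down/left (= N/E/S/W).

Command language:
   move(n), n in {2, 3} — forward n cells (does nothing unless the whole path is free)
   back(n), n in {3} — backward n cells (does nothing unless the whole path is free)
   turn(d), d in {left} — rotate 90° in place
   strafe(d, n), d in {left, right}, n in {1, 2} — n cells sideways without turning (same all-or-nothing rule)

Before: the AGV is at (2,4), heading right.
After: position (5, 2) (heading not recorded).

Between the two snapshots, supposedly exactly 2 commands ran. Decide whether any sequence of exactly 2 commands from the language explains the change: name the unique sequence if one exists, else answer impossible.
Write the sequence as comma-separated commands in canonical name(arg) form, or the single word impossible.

key: running move(3) before strafe(right, 2) would end elsewhere — order is forced
start: at (2,4), heading right
step 1 (strafe(right, 2)): at (2,2), heading right
step 2 (move(3)): at (5,2), heading right
no rival 2-sequence matches.

strafe(right, 2), move(3)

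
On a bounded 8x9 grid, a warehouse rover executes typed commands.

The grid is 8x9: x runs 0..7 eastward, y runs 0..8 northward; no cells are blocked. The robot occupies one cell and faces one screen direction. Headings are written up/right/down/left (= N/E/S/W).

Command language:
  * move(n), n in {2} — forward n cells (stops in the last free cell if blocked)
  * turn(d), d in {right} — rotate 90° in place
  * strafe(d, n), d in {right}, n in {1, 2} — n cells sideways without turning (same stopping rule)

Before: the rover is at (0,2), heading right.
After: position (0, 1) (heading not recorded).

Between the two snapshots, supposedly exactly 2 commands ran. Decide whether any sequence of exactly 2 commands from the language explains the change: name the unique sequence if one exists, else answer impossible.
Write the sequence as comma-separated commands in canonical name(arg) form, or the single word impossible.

strafe(right, 1), turn(right)

key: order matters: swapping strafe(right, 1) and turn(right) lands elsewhere
t0: at (0,2), heading right
t=1 strafe(right, 1) ⇒ at (0,1), heading right
t=2 turn(right) ⇒ at (0,1), heading down
uniquely the one of 16 2-step routes that fits.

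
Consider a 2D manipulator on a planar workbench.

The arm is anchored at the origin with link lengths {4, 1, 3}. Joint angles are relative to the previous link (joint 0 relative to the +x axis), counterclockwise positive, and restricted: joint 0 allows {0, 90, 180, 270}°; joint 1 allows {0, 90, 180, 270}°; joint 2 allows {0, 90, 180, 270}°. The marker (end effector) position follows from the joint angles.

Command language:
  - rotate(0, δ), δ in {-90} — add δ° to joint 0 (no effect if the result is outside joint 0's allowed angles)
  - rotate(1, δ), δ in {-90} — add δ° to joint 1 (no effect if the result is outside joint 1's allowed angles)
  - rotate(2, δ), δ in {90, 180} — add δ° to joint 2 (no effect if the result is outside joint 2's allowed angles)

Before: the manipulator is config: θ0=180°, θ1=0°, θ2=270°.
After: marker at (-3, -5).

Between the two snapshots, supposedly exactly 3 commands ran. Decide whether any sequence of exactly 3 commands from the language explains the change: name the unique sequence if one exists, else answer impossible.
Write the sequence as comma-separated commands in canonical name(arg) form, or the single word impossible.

t0: config: θ0=180°, θ1=0°, θ2=270°
[1] after rotate(0, -90): config: θ0=90°, θ1=0°, θ2=270°
[2] after rotate(0, -90): config: θ0=0°, θ1=0°, θ2=270°
[3] after rotate(0, -90): config: θ0=270°, θ1=0°, θ2=270°
all 64 alternatives checked — unique.

rotate(0, -90), rotate(0, -90), rotate(0, -90)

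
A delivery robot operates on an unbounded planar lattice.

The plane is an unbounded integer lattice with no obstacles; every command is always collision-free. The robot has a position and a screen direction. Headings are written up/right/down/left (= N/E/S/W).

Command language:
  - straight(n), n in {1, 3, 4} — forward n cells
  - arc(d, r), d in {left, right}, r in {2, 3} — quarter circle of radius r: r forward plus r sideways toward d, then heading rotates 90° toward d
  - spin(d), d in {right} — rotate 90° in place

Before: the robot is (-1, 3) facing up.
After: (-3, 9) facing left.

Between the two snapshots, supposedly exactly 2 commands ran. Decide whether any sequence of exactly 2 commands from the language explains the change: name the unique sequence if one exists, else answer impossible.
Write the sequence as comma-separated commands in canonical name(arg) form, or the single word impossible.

key: order matters: swapping straight(4) and arc(left, 2) lands elsewhere
t0: (-1, 3) facing up
1. straight(4) → (-1, 7) facing up
2. arc(left, 2) → (-3, 9) facing left
all 64 alternatives checked — unique.

straight(4), arc(left, 2)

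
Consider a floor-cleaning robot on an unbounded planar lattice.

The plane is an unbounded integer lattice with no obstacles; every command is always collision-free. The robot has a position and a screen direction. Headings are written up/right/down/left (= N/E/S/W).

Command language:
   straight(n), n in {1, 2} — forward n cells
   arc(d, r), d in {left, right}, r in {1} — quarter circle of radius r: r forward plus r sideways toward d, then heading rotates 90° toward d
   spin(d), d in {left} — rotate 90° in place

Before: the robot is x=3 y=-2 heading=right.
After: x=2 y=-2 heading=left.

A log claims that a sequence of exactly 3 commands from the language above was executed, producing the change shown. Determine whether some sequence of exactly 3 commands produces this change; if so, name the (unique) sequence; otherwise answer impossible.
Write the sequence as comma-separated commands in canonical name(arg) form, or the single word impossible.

key: position moved to (2,-2) AND the heading swung to W — translation plus rotation needed
t0: x=3 y=-2 heading=right
[1] after spin(left): x=3 y=-2 heading=up
[2] after spin(left): x=3 y=-2 heading=left
[3] after straight(1): x=2 y=-2 heading=left
all 125 alternatives checked — unique.

spin(left), spin(left), straight(1)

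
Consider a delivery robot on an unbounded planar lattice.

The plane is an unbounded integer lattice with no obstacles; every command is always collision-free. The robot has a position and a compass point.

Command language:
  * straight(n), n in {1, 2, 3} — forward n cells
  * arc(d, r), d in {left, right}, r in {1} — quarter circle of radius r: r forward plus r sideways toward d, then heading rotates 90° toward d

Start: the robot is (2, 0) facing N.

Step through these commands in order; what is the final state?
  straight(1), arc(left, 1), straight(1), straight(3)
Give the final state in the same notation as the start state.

(-3, 2) facing W

start: (2, 0) facing N
[1] after straight(1): (2, 1) facing N
[2] after arc(left, 1): (1, 2) facing W
[3] after straight(1): (0, 2) facing W
[4] after straight(3): (-3, 2) facing W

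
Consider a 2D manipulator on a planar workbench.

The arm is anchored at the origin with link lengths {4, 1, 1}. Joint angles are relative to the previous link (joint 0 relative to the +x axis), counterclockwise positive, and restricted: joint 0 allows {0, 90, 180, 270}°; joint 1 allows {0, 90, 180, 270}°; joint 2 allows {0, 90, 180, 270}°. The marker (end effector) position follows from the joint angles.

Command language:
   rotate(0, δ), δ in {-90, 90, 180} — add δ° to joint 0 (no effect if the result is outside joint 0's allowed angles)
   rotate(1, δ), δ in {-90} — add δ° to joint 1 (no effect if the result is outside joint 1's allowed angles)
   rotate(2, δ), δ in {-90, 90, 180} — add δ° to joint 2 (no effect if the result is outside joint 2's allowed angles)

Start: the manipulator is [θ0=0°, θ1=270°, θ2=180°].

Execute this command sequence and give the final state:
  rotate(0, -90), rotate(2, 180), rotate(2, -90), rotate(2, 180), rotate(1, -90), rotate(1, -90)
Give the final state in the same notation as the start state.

[θ0=270°, θ1=90°, θ2=90°]

begin: [θ0=0°, θ1=270°, θ2=180°]
t=1 rotate(0, -90) ⇒ [θ0=270°, θ1=270°, θ2=180°]
t=2 rotate(2, 180) ⇒ [θ0=270°, θ1=270°, θ2=0°]
t=3 rotate(2, -90) ⇒ [θ0=270°, θ1=270°, θ2=270°]
t=4 rotate(2, 180) ⇒ [θ0=270°, θ1=270°, θ2=90°]
t=5 rotate(1, -90) ⇒ [θ0=270°, θ1=180°, θ2=90°]
t=6 rotate(1, -90) ⇒ [θ0=270°, θ1=90°, θ2=90°]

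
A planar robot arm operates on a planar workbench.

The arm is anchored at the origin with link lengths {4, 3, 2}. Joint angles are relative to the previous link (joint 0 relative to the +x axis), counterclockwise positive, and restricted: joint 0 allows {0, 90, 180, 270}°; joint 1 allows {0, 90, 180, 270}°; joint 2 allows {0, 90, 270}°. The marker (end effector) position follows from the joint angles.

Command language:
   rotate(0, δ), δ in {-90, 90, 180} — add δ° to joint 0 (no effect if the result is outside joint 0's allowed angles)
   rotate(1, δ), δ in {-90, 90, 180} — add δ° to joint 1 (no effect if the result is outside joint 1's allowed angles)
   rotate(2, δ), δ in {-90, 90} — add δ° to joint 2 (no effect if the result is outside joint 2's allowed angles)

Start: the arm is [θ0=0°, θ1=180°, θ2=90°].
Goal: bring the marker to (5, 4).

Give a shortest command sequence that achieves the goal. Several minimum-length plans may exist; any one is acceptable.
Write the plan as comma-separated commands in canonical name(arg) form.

rotate(0, 90), rotate(2, -90), rotate(1, 90)

begin: [θ0=0°, θ1=180°, θ2=90°]
step 1 (rotate(0, 90)): [θ0=90°, θ1=180°, θ2=90°]
step 2 (rotate(2, -90)): [θ0=90°, θ1=180°, θ2=0°]
step 3 (rotate(1, 90)): [θ0=90°, θ1=270°, θ2=0°]
minimal: 3 command(s), checked below 3.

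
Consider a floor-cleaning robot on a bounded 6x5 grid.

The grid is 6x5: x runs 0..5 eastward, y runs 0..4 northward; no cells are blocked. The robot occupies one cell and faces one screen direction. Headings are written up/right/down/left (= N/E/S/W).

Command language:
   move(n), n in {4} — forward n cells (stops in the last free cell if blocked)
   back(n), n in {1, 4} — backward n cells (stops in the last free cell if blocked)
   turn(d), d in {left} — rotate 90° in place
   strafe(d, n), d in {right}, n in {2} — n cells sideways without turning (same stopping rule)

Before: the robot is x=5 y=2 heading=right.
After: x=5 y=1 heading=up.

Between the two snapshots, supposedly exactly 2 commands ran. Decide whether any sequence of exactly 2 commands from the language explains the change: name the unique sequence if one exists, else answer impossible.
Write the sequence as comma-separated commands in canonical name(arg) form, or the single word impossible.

key: order matters: swapping turn(left) and back(1) lands elsewhere
initial: x=5 y=2 heading=right
[1] after turn(left): x=5 y=2 heading=up
[2] after back(1): x=5 y=1 heading=up
no rival 2-sequence matches.

turn(left), back(1)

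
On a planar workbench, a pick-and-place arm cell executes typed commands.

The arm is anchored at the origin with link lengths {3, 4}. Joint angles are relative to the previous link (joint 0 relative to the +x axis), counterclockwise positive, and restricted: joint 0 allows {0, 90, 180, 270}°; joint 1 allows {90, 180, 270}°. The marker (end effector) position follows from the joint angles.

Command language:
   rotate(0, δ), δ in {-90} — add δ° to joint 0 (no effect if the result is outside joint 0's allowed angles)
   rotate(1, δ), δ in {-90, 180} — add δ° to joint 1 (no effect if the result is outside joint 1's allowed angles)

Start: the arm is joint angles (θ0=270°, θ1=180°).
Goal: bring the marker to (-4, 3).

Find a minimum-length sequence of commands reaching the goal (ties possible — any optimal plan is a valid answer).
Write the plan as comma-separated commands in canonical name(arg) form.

start: joint angles (θ0=270°, θ1=180°)
t=1 rotate(1, -90) ⇒ joint angles (θ0=270°, θ1=90°)
t=2 rotate(0, -90) ⇒ joint angles (θ0=180°, θ1=90°)
t=3 rotate(0, -90) ⇒ joint angles (θ0=90°, θ1=90°)
no 2-step plan works, so 3 is optimal.

rotate(1, -90), rotate(0, -90), rotate(0, -90)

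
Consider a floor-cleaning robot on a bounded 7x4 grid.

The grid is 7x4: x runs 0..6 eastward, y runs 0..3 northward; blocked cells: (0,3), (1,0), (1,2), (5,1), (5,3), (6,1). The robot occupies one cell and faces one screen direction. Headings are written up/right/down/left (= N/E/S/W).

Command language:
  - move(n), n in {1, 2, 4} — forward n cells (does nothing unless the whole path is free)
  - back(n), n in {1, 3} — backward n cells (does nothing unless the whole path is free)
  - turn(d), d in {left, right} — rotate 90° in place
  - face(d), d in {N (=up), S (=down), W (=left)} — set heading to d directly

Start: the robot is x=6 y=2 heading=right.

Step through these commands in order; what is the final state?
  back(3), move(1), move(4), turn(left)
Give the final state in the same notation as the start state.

begin: x=6 y=2 heading=right
step 1 (back(3)): x=3 y=2 heading=right
step 2 (move(1)): x=4 y=2 heading=right
step 3 (move(4)): x=4 y=2 heading=right
step 4 (turn(left)): x=4 y=2 heading=up

x=4 y=2 heading=up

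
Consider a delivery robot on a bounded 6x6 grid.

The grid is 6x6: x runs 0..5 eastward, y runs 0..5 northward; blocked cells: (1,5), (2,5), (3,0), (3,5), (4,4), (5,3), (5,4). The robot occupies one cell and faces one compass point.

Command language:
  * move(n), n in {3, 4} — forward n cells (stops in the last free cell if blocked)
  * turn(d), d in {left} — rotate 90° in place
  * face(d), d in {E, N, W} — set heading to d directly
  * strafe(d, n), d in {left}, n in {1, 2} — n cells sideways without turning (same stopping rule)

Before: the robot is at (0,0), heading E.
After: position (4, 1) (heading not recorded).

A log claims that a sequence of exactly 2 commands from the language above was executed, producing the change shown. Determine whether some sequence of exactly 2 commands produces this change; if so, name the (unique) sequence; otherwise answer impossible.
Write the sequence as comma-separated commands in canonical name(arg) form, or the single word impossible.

key: running move(4) before strafe(left, 1) would end elsewhere — order is forced
begin: at (0,0), heading E
1. strafe(left, 1) → at (0,1), heading E
2. move(4) → at (4,1), heading E
all 64 alternatives checked — unique.

strafe(left, 1), move(4)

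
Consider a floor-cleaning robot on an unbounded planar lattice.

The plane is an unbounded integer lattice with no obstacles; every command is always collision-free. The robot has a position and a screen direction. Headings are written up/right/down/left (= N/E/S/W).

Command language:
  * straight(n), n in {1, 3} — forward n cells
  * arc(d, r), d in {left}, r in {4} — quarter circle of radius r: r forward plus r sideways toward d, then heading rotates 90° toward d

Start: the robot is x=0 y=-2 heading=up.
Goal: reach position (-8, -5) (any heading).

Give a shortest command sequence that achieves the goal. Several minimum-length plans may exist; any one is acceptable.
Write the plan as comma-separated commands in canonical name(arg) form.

from: x=0 y=-2 heading=up
t=1 arc(left, 4) ⇒ x=-4 y=2 heading=left
t=2 arc(left, 4) ⇒ x=-8 y=-2 heading=down
t=3 straight(3) ⇒ x=-8 y=-5 heading=down
minimal: 3 command(s), checked below 3.

arc(left, 4), arc(left, 4), straight(3)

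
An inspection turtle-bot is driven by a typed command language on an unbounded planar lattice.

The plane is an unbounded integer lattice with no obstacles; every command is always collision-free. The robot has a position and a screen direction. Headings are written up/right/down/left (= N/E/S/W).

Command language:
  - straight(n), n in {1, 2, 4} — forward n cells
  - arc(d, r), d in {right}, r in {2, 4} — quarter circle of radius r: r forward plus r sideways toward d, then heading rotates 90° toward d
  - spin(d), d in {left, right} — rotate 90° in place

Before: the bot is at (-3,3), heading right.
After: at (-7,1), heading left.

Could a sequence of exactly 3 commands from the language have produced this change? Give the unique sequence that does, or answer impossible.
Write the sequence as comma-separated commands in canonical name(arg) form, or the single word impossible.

key: running straight(2) before spin(right) would end elsewhere — order is forced
t0: at (-3,3), heading right
t=1 spin(right) ⇒ at (-3,3), heading down
t=2 arc(right, 2) ⇒ at (-5,1), heading left
t=3 straight(2) ⇒ at (-7,1), heading left
all 343 alternatives checked — unique.

spin(right), arc(right, 2), straight(2)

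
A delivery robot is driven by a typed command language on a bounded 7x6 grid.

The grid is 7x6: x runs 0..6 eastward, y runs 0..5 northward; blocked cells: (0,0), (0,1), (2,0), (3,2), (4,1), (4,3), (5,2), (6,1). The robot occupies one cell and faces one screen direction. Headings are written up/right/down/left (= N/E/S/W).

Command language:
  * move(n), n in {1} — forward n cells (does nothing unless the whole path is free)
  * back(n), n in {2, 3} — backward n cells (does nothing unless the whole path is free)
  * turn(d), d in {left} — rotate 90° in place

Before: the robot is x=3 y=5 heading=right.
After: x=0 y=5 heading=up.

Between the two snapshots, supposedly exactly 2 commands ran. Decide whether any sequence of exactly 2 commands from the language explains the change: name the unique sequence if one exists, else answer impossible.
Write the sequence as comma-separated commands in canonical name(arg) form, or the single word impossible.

key: running turn(left) before back(3) would end elsewhere — order is forced
start: x=3 y=5 heading=right
1. back(3) → x=0 y=5 heading=right
2. turn(left) → x=0 y=5 heading=up
all 16 alternatives checked — unique.

back(3), turn(left)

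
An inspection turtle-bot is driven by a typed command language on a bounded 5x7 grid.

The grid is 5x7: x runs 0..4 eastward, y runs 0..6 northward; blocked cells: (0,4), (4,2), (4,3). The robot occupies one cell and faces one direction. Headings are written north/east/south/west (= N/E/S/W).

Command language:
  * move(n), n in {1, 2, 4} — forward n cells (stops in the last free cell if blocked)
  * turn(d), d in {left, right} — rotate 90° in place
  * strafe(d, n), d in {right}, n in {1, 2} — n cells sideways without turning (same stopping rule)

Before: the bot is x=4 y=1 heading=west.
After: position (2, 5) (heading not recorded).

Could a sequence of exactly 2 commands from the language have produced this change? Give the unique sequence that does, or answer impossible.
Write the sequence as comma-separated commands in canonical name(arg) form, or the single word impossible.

all 49 sequences checked — none match.

impossible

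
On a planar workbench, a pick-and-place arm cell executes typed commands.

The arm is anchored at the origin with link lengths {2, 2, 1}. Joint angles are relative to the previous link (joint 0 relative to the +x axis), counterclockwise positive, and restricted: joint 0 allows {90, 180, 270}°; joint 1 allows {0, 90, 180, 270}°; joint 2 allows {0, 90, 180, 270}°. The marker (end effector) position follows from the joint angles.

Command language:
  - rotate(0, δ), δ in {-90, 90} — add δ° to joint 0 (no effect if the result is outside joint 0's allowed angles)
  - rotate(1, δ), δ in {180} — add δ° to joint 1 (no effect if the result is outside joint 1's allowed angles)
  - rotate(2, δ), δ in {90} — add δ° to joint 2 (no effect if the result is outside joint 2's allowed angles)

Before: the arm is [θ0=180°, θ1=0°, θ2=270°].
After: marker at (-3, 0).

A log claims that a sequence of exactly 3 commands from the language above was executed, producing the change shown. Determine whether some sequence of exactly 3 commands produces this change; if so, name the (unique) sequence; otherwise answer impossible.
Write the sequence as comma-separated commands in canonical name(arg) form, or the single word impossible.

rotate(2, 90), rotate(2, 90), rotate(2, 90)

from: [θ0=180°, θ1=0°, θ2=270°]
1. rotate(2, 90) → [θ0=180°, θ1=0°, θ2=0°]
2. rotate(2, 90) → [θ0=180°, θ1=0°, θ2=90°]
3. rotate(2, 90) → [θ0=180°, θ1=0°, θ2=180°]
uniquely the one of 64 3-step routes that fits.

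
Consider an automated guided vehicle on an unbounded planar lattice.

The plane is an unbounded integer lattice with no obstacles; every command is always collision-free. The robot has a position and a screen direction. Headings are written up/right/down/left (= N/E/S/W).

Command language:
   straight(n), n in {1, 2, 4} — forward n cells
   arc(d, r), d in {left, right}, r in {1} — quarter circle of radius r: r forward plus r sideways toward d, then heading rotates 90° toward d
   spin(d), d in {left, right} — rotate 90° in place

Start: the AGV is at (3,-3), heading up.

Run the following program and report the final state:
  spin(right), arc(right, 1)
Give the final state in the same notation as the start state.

at (4,-4), heading down

initial: at (3,-3), heading up
step 1 (spin(right)): at (3,-3), heading right
step 2 (arc(right, 1)): at (4,-4), heading down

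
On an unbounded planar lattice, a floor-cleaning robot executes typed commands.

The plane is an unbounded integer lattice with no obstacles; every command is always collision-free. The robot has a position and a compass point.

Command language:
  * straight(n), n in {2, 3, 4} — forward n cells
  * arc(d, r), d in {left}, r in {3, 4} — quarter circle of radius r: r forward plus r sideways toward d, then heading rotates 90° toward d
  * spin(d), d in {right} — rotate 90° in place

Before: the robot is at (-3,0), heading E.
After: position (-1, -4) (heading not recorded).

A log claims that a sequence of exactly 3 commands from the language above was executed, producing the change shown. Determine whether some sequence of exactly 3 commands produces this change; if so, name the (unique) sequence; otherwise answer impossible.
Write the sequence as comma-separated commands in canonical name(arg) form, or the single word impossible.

key: order matters: swapping straight(2) and straight(4) lands elsewhere
t0: at (-3,0), heading E
[1] after straight(2): at (-1,0), heading E
[2] after spin(right): at (-1,0), heading S
[3] after straight(4): at (-1,-4), heading S
no other 3-command option fits: unique.

straight(2), spin(right), straight(4)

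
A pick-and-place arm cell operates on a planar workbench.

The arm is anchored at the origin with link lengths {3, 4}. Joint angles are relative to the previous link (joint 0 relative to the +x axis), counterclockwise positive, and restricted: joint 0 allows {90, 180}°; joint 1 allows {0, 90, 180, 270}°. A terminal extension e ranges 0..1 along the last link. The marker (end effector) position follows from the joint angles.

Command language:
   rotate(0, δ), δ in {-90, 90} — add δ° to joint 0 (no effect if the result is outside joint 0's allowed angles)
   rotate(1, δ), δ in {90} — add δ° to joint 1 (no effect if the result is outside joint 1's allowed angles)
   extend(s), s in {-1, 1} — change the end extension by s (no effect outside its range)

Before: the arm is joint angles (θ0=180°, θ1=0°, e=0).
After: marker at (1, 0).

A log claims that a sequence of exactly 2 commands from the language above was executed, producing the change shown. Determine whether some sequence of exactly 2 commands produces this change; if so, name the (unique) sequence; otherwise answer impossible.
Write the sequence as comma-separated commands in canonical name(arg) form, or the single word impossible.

rotate(1, 90), rotate(1, 90)

t0: joint angles (θ0=180°, θ1=0°, e=0)
1. rotate(1, 90) → joint angles (θ0=180°, θ1=90°, e=0)
2. rotate(1, 90) → joint angles (θ0=180°, θ1=180°, e=0)
all 25 alternatives checked — unique.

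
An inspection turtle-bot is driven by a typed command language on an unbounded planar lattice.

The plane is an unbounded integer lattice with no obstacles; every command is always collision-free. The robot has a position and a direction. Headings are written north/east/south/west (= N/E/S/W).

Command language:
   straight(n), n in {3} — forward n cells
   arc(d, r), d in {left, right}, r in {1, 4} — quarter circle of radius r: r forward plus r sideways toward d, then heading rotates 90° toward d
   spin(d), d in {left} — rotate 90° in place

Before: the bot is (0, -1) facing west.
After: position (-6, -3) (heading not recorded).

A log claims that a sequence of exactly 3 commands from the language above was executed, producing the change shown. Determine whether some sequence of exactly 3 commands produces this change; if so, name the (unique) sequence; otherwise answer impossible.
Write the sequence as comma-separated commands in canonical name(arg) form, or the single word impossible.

arc(right, 1), arc(left, 1), arc(left, 4)

key: running arc(left, 4) before arc(right, 1) would end elsewhere — order is forced
initial: (0, -1) facing west
[1] after arc(right, 1): (-1, 0) facing north
[2] after arc(left, 1): (-2, 1) facing west
[3] after arc(left, 4): (-6, -3) facing south
all 216 alternatives checked — unique.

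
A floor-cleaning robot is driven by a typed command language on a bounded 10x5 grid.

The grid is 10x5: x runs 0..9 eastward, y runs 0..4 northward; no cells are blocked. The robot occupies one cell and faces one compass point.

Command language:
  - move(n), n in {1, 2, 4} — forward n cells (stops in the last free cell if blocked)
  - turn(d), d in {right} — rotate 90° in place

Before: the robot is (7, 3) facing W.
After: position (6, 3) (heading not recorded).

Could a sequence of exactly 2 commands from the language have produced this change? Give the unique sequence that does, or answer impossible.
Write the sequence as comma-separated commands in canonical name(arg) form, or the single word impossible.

key: running turn(right) before move(1) would end elsewhere — order is forced
start: (7, 3) facing W
[1] after move(1): (6, 3) facing W
[2] after turn(right): (6, 3) facing N
all 16 alternatives checked — unique.

move(1), turn(right)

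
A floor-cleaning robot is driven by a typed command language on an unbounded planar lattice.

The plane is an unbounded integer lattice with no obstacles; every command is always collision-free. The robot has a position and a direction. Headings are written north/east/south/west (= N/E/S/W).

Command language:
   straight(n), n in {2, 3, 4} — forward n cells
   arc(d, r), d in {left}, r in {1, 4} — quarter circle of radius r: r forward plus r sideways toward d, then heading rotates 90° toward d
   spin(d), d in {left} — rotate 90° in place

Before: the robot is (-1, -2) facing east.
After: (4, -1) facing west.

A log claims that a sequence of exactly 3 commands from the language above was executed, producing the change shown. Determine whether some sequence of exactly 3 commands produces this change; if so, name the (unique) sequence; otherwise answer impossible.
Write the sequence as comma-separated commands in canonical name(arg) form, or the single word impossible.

key: running spin(left) before straight(4) would end elsewhere — order is forced
from: (-1, -2) facing east
1. straight(4) → (3, -2) facing east
2. arc(left, 1) → (4, -1) facing north
3. spin(left) → (4, -1) facing west
uniquely the one of 216 3-step routes that fits.

straight(4), arc(left, 1), spin(left)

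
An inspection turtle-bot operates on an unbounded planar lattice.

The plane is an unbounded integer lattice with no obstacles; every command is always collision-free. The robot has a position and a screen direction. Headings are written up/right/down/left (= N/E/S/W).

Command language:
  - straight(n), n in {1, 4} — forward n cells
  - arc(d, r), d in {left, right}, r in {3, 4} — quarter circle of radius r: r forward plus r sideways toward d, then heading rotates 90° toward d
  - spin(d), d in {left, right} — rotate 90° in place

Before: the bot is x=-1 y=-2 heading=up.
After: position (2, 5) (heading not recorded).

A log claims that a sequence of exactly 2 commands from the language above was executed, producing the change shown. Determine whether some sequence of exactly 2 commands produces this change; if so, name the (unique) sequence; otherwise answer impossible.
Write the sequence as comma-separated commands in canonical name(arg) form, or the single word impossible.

key: order matters: swapping straight(4) and arc(right, 3) lands elsewhere
start: x=-1 y=-2 heading=up
1. straight(4) → x=-1 y=2 heading=up
2. arc(right, 3) → x=2 y=5 heading=right
all 64 alternatives checked — unique.

straight(4), arc(right, 3)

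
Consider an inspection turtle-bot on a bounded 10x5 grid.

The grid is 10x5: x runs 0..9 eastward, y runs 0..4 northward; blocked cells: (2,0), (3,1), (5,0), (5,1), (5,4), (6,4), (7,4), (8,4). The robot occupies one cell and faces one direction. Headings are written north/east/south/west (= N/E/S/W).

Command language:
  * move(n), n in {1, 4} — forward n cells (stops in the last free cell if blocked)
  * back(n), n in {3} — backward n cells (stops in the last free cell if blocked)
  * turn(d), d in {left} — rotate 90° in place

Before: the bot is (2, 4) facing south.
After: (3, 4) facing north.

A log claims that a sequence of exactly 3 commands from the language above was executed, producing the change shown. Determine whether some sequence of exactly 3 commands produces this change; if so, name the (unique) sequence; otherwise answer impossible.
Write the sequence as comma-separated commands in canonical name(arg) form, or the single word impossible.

turn(left), move(1), turn(left)

key: position moved to (3,4) AND the heading swung to N — translation plus rotation needed
initial: (2, 4) facing south
[1] after turn(left): (2, 4) facing east
[2] after move(1): (3, 4) facing east
[3] after turn(left): (3, 4) facing north
uniquely the one of 64 3-step routes that fits.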